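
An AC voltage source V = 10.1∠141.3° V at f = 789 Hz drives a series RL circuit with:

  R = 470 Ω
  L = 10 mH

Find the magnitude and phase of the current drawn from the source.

Step 1 — Angular frequency: ω = 2π·f = 2π·789 = 4957 rad/s.
Step 2 — Component impedances:
  R: Z = R = 470 Ω
  L: Z = jωL = j·4957·0.01 = 0 + j49.57 Ω
Step 3 — Series combination: Z_total = R + L = 470 + j49.57 Ω = 472.6∠6.0° Ω.
Step 4 — Source phasor: V = 10.1∠141.3° V = -7.882 + j6.315 V.
Step 5 — Ohm's law: I = V / Z_total = (-7.882 + j6.315) / (470 + j49.57) = -0.01518 + j0.01504 A.
Step 6 — Convert to polar: |I| = 0.02137 A, ∠I = 135.3°.

I = 0.02137∠135.3° A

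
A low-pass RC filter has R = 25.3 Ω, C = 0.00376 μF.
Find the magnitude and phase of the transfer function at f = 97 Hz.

Step 1 — Angular frequency: ω = 2π·97 = 609.5 rad/s.
Step 2 — Transfer function: H(jω) = 1/(1 + jωRC).
Step 3 — Denominator: 1 + jωRC = 1 + j·609.5·25.3·3.76e-09 = 1 + j5.798e-05.
Step 4 — H = 1 - j5.798e-05.
Step 5 — Magnitude: |H| = 1 (-0.0 dB); phase: φ = -0.0°.

|H| = 1 (-0.0 dB), φ = -0.0°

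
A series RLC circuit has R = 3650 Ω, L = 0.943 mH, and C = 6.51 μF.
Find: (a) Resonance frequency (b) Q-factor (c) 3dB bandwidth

Step 1 — Resonance condition Im(Z)=0 gives ω₀ = 1/√(LC).
Step 2 — ω₀ = 1/√(0.000943·6.51e-06) = 1.276e+04 rad/s.
Step 3 — f₀ = ω₀/(2π) = 2031 Hz.
Step 4 — Series Q: Q = ω₀L/R = 1.276e+04·0.000943/3650 = 0.003297.
Step 5 — 3dB bandwidth: Δω = ω₀/Q = 3.871e+06 rad/s; BW = Δω/(2π) = 6.16e+05 Hz.

(a) f₀ = 2031 Hz  (b) Q = 0.003297  (c) BW = 6.16e+05 Hz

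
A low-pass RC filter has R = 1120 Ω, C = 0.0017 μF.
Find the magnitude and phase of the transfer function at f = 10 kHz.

Step 1 — Angular frequency: ω = 2π·1e+04 = 6.283e+04 rad/s.
Step 2 — Transfer function: H(jω) = 1/(1 + jωRC).
Step 3 — Denominator: 1 + jωRC = 1 + j·6.283e+04·1120·1.7e-09 = 1 + j0.1196.
Step 4 — H = 0.9859 - j0.1179.
Step 5 — Magnitude: |H| = 0.9929 (-0.1 dB); phase: φ = -6.8°.

|H| = 0.9929 (-0.1 dB), φ = -6.8°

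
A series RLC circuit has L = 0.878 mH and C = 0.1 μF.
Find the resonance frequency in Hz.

Step 1 — Resonance condition Im(Z)=0 gives ω₀ = 1/√(LC).
Step 2 — ω₀ = 1/√(0.000878·1e-07) = 1.067e+05 rad/s.
Step 3 — f₀ = ω₀/(2π) = 1.699e+04 Hz.

f₀ = 1.699e+04 Hz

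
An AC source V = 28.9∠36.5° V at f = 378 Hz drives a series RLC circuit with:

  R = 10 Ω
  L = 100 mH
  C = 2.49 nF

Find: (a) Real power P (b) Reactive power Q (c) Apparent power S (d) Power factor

Step 1 — Angular frequency: ω = 2π·f = 2π·378 = 2375 rad/s.
Step 2 — Component impedances:
  R: Z = R = 10 Ω
  L: Z = jωL = j·2375·0.1 = 0 + j237.5 Ω
  C: Z = 1/(jωC) = -j/(ω·C) = 0 - j1.691e+05 Ω
Step 3 — Series combination: Z_total = R + L + C = 10 - j1.689e+05 Ω = 1.689e+05∠-90.0° Ω.
Step 4 — Source phasor: V = 28.9∠36.5° V = 23.23 + j17.19 V.
Step 5 — Current: I = V / Z = -0.0001018 + j0.0001376 A = 0.0001712∠126.5° A.
Step 6 — Complex power: S = V·I* = 2.929e-07 - j0.004946 VA.
Step 7 — Real power: P = Re(S) = 2.929e-07 W.
Step 8 — Reactive power: Q = Im(S) = -0.004946 VAR.
Step 9 — Apparent power: |S| = 0.004946 VA.
Step 10 — Power factor: PF = P/|S| = 5.922e-05 (leading).

(a) P = 2.929e-07 W  (b) Q = -0.004946 VAR  (c) S = 0.004946 VA  (d) PF = 5.922e-05 (leading)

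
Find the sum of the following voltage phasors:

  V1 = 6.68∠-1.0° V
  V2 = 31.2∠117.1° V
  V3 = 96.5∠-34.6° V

Step 1 — Convert each phasor to rectangular form:
  V1 = 6.68·(cos(-1.0°) + j·sin(-1.0°)) = 6.679 - j0.1166 V
  V2 = 31.2·(cos(117.1°) + j·sin(117.1°)) = -14.21 + j27.77 V
  V3 = 96.5·(cos(-34.6°) + j·sin(-34.6°)) = 79.43 - j54.8 V
Step 2 — Sum components: V_total = 71.9 - j27.14 V.
Step 3 — Convert to polar: |V_total| = 76.85 V, ∠V_total = -20.7°.

V_total = 76.85∠-20.7° V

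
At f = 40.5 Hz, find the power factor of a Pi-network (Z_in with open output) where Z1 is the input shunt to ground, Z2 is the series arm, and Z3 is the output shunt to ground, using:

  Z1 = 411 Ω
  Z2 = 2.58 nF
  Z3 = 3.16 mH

Step 1 — Angular frequency: ω = 2π·f = 2π·40.5 = 254.5 rad/s.
Step 2 — Component impedances:
  Z1: Z = R = 411 Ω
  Z2: Z = 1/(jωC) = -j/(ω·C) = 0 - j1.523e+06 Ω
  Z3: Z = jωL = j·254.5·0.00316 = 0 + j0.8041 Ω
Step 3 — With open output, the series arm Z2 and the output shunt Z3 appear in series to ground: Z2 + Z3 = 0 - j1.523e+06 Ω.
Step 4 — Parallel with input shunt Z1: Z_in = Z1 || (Z2 + Z3) = 411 - j0.1109 Ω = 411∠-0.0° Ω.
Step 5 — Power factor: PF = cos(φ) = Re(Z)/|Z| = 411/411 = 1.
Step 6 — Type: Im(Z) = -0.1109 ⇒ leading (phase φ = -0.0°).

PF = 1 (leading, φ = -0.0°)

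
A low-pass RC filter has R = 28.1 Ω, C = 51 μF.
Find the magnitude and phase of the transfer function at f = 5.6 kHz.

Step 1 — Angular frequency: ω = 2π·5600 = 3.519e+04 rad/s.
Step 2 — Transfer function: H(jω) = 1/(1 + jωRC).
Step 3 — Denominator: 1 + jωRC = 1 + j·3.519e+04·28.1·5.1e-05 = 1 + j50.42.
Step 4 — H = 0.0003931 - j0.01982.
Step 5 — Magnitude: |H| = 0.01983 (-34.1 dB); phase: φ = -88.9°.

|H| = 0.01983 (-34.1 dB), φ = -88.9°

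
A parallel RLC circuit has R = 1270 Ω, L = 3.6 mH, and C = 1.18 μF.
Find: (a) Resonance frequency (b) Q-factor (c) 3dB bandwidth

Step 1 — Resonance: ω₀ = 1/√(LC) = 1/√(0.0036·1.18e-06) = 1.534e+04 rad/s.
Step 2 — f₀ = ω₀/(2π) = 2442 Hz.
Step 3 — Parallel Q: Q = R/(ω₀L) = 1270/(1.534e+04·0.0036) = 22.99.
Step 4 — Bandwidth: Δω = ω₀/Q = 667.3 rad/s; BW = Δω/(2π) = 106.2 Hz.

(a) f₀ = 2442 Hz  (b) Q = 22.99  (c) BW = 106.2 Hz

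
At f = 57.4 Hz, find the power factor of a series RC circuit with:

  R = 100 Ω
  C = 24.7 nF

Step 1 — Angular frequency: ω = 2π·f = 2π·57.4 = 360.7 rad/s.
Step 2 — Component impedances:
  R: Z = R = 100 Ω
  C: Z = 1/(jωC) = -j/(ω·C) = 0 - j1.123e+05 Ω
Step 3 — Series combination: Z_total = R + C = 100 - j1.123e+05 Ω = 1.123e+05∠-89.9° Ω.
Step 4 — Power factor: PF = cos(φ) = Re(Z)/|Z| = 100/1.1226e+05 = 0.0008908.
Step 5 — Type: Im(Z) = -1.123e+05 ⇒ leading (phase φ = -89.9°).

PF = 0.0008908 (leading, φ = -89.9°)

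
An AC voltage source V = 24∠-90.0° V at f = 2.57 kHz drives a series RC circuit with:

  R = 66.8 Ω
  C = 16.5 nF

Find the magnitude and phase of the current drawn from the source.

Step 1 — Angular frequency: ω = 2π·f = 2π·2570 = 1.615e+04 rad/s.
Step 2 — Component impedances:
  R: Z = R = 66.8 Ω
  C: Z = 1/(jωC) = -j/(ω·C) = 0 - j3753 Ω
Step 3 — Series combination: Z_total = R + C = 66.8 - j3753 Ω = 3754∠-89.0° Ω.
Step 4 — Source phasor: V = 24∠-90.0° V = 0 - j24 V.
Step 5 — Ohm's law: I = V / Z_total = (0 - j24) / (66.8 - j3753) = 0.006392 - j0.0001138 A.
Step 6 — Convert to polar: |I| = 0.006394 A, ∠I = -1.0°.

I = 0.006394∠-1.0° A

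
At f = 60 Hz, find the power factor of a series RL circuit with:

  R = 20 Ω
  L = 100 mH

Step 1 — Angular frequency: ω = 2π·f = 2π·60 = 377 rad/s.
Step 2 — Component impedances:
  R: Z = R = 20 Ω
  L: Z = jωL = j·377·0.1 = 0 + j37.7 Ω
Step 3 — Series combination: Z_total = R + L = 20 + j37.7 Ω = 42.68∠62.1° Ω.
Step 4 — Power factor: PF = cos(φ) = Re(Z)/|Z| = 20/42.68 = 0.4686.
Step 5 — Type: Im(Z) = 37.7 ⇒ lagging (phase φ = 62.1°).

PF = 0.4686 (lagging, φ = 62.1°)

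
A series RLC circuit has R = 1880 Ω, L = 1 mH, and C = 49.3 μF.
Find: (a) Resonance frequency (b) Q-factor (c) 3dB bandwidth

Step 1 — Resonance: ω₀ = 1/√(LC) = 1/√(0.001·4.93e-05) = 4504 rad/s.
Step 2 — f₀ = ω₀/(2π) = 716.8 Hz.
Step 3 — Series Q: Q = ω₀L/R = 4504·0.001/1880 = 0.002396.
Step 4 — Bandwidth: Δω = ω₀/Q = 1.88e+06 rad/s; BW = Δω/(2π) = 2.992e+05 Hz.

(a) f₀ = 716.8 Hz  (b) Q = 0.002396  (c) BW = 2.992e+05 Hz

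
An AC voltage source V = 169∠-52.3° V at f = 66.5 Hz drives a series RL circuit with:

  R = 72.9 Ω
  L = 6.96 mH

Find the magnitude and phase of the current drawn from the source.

Step 1 — Angular frequency: ω = 2π·f = 2π·66.5 = 417.8 rad/s.
Step 2 — Component impedances:
  R: Z = R = 72.9 Ω
  L: Z = jωL = j·417.8·0.00696 = 0 + j2.908 Ω
Step 3 — Series combination: Z_total = R + L = 72.9 + j2.908 Ω = 72.96∠2.3° Ω.
Step 4 — Source phasor: V = 169∠-52.3° V = 103.3 - j133.7 V.
Step 5 — Ohm's law: I = V / Z_total = (103.3 - j133.7) / (72.9 + j2.908) = 1.342 - j1.888 A.
Step 6 — Convert to polar: |I| = 2.316 A, ∠I = -54.6°.

I = 2.316∠-54.6° A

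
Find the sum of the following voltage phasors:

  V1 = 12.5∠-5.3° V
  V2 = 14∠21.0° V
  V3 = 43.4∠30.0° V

Step 1 — Convert each phasor to rectangular form:
  V1 = 12.5·(cos(-5.3°) + j·sin(-5.3°)) = 12.45 - j1.155 V
  V2 = 14·(cos(21.0°) + j·sin(21.0°)) = 13.07 + j5.017 V
  V3 = 43.4·(cos(30.0°) + j·sin(30.0°)) = 37.59 + j21.7 V
Step 2 — Sum components: V_total = 63.1 + j25.56 V.
Step 3 — Convert to polar: |V_total| = 68.08 V, ∠V_total = 22.1°.

V_total = 68.08∠22.1° V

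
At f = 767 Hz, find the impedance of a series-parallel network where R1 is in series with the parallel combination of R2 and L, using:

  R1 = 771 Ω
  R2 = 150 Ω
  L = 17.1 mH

Step 1 — Angular frequency: ω = 2π·f = 2π·767 = 4819 rad/s.
Step 2 — Component impedances:
  R1: Z = R = 771 Ω
  R2: Z = R = 150 Ω
  L: Z = jωL = j·4819·0.0171 = 0 + j82.41 Ω
Step 3 — Parallel branch: R2 || L = 1/(1/R2 + 1/L) = 34.78 + j63.3 Ω.
Step 4 — Series with R1: Z_total = R1 + (R2 || L) = 805.8 + j63.3 Ω = 808.3∠4.5° Ω.

Z = 805.8 + j63.3 Ω = 808.3∠4.5° Ω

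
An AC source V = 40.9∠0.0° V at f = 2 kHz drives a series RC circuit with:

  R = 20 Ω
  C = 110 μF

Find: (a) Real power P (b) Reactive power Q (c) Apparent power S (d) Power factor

Step 1 — Angular frequency: ω = 2π·f = 2π·2000 = 1.257e+04 rad/s.
Step 2 — Component impedances:
  R: Z = R = 20 Ω
  C: Z = 1/(jωC) = -j/(ω·C) = 0 - j0.7234 Ω
Step 3 — Series combination: Z_total = R + C = 20 - j0.7234 Ω = 20.01∠-2.1° Ω.
Step 4 — Source phasor: V = 40.9∠0.0° V = 40.9 V.
Step 5 — Current: I = V / Z = 2.042 + j0.07387 A = 2.044∠2.1° A.
Step 6 — Complex power: S = V·I* = 83.53 - j3.021 VA.
Step 7 — Real power: P = Re(S) = 83.53 W.
Step 8 — Reactive power: Q = Im(S) = -3.021 VAR.
Step 9 — Apparent power: |S| = 83.59 VA.
Step 10 — Power factor: PF = P/|S| = 0.9993 (leading).

(a) P = 83.53 W  (b) Q = -3.021 VAR  (c) S = 83.59 VA  (d) PF = 0.9993 (leading)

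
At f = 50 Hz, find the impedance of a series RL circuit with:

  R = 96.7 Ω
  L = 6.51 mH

Step 1 — Angular frequency: ω = 2π·f = 2π·50 = 314.2 rad/s.
Step 2 — Component impedances:
  R: Z = R = 96.7 Ω
  L: Z = jωL = j·314.2·0.00651 = 0 + j2.045 Ω
Step 3 — Series combination: Z_total = R + L = 96.7 + j2.045 Ω = 96.72∠1.2° Ω.

Z = 96.7 + j2.045 Ω = 96.72∠1.2° Ω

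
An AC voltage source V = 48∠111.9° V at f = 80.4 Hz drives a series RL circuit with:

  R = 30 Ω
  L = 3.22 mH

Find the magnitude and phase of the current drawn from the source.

Step 1 — Angular frequency: ω = 2π·f = 2π·80.4 = 505.2 rad/s.
Step 2 — Component impedances:
  R: Z = R = 30 Ω
  L: Z = jωL = j·505.2·0.00322 = 0 + j1.627 Ω
Step 3 — Series combination: Z_total = R + L = 30 + j1.627 Ω = 30.04∠3.1° Ω.
Step 4 — Source phasor: V = 48∠111.9° V = -17.9 + j44.54 V.
Step 5 — Ohm's law: I = V / Z_total = (-17.9 + j44.54) / (30 + j1.627) = -0.5148 + j1.512 A.
Step 6 — Convert to polar: |I| = 1.598 A, ∠I = 108.8°.

I = 1.598∠108.8° A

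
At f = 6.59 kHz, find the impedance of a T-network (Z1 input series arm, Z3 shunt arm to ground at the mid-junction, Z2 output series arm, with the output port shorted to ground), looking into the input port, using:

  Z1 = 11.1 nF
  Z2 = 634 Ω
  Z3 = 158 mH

Step 1 — Angular frequency: ω = 2π·f = 2π·6590 = 4.141e+04 rad/s.
Step 2 — Component impedances:
  Z1: Z = 1/(jωC) = -j/(ω·C) = 0 - j2176 Ω
  Z2: Z = R = 634 Ω
  Z3: Z = jωL = j·4.141e+04·0.158 = 0 + j6542 Ω
Step 3 — With the output port shorted to ground, the output series arm Z2 runs from the junction to ground; the shunt arm Z3 also runs from the junction to ground. They appear in parallel: Z3 || Z2 = 628.1 + j60.87 Ω.
Step 4 — Series with input arm Z1: Z_in = Z1 + (Z3 || Z2) = 628.1 - j2115 Ω = 2206∠-73.5° Ω.

Z = 628.1 - j2115 Ω = 2206∠-73.5° Ω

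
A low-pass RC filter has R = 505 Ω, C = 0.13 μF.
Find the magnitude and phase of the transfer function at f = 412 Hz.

Step 1 — Angular frequency: ω = 2π·412 = 2589 rad/s.
Step 2 — Transfer function: H(jω) = 1/(1 + jωRC).
Step 3 — Denominator: 1 + jωRC = 1 + j·2589·505·1.3e-07 = 1 + j0.1699.
Step 4 — H = 0.9719 - j0.1652.
Step 5 — Magnitude: |H| = 0.9859 (-0.1 dB); phase: φ = -9.6°.

|H| = 0.9859 (-0.1 dB), φ = -9.6°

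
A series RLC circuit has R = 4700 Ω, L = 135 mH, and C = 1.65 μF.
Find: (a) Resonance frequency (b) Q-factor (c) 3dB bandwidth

Step 1 — Resonance: ω₀ = 1/√(LC) = 1/√(0.135·1.65e-06) = 2119 rad/s.
Step 2 — f₀ = ω₀/(2π) = 337.2 Hz.
Step 3 — Series Q: Q = ω₀L/R = 2119·0.135/4700 = 0.06086.
Step 4 — Bandwidth: Δω = ω₀/Q = 3.481e+04 rad/s; BW = Δω/(2π) = 5541 Hz.

(a) f₀ = 337.2 Hz  (b) Q = 0.06086  (c) BW = 5541 Hz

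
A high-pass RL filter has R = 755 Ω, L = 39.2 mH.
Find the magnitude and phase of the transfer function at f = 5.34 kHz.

Step 1 — Angular frequency: ω = 2π·5340 = 3.355e+04 rad/s.
Step 2 — Transfer function: H(jω) = jωL/(R + jωL).
Step 3 — Numerator jωL = j·1315; denominator R + jωL = 755 + j1315.
Step 4 — H = 0.7522 + j0.4318.
Step 5 — Magnitude: |H| = 0.8673 (-1.2 dB); phase: φ = 29.9°.

|H| = 0.8673 (-1.2 dB), φ = 29.9°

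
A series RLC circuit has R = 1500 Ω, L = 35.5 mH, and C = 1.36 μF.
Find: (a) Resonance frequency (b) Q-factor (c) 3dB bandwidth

Step 1 — Resonance condition Im(Z)=0 gives ω₀ = 1/√(LC).
Step 2 — ω₀ = 1/√(0.0355·1.36e-06) = 4551 rad/s.
Step 3 — f₀ = ω₀/(2π) = 724.3 Hz.
Step 4 — Series Q: Q = ω₀L/R = 4551·0.0355/1500 = 0.1077.
Step 5 — 3dB bandwidth: Δω = ω₀/Q = 4.225e+04 rad/s; BW = Δω/(2π) = 6725 Hz.

(a) f₀ = 724.3 Hz  (b) Q = 0.1077  (c) BW = 6725 Hz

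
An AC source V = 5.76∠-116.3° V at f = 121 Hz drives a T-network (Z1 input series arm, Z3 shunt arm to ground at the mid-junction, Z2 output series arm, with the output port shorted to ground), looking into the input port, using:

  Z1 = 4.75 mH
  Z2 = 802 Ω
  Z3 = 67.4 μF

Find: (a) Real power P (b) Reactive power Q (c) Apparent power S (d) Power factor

Step 1 — Angular frequency: ω = 2π·f = 2π·121 = 760.3 rad/s.
Step 2 — Component impedances:
  Z1: Z = jωL = j·760.3·0.00475 = 0 + j3.611 Ω
  Z2: Z = R = 802 Ω
  Z3: Z = 1/(jωC) = -j/(ω·C) = 0 - j19.52 Ω
Step 3 — With the output port shorted to ground, the output series arm Z2 runs from the junction to ground; the shunt arm Z3 also runs from the junction to ground. They appear in parallel: Z3 || Z2 = 0.4746 - j19.5 Ω.
Step 4 — Series with input arm Z1: Z_in = Z1 + (Z3 || Z2) = 0.4746 - j15.89 Ω = 15.9∠-88.3° Ω.
Step 5 — Source phasor: V = 5.76∠-116.3° V = -2.552 - j5.164 V.
Step 6 — Current: I = V / Z = 0.3198 - j0.1701 A = 0.3623∠-28.0° A.
Step 7 — Complex power: S = V·I* = 0.06229 - j2.086 VA.
Step 8 — Real power: P = Re(S) = 0.06229 W.
Step 9 — Reactive power: Q = Im(S) = -2.086 VAR.
Step 10 — Apparent power: |S| = 2.087 VA.
Step 11 — Power factor: PF = P/|S| = 0.02985 (leading).

(a) P = 0.06229 W  (b) Q = -2.086 VAR  (c) S = 2.087 VA  (d) PF = 0.02985 (leading)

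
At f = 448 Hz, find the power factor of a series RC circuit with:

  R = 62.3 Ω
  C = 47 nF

Step 1 — Angular frequency: ω = 2π·f = 2π·448 = 2815 rad/s.
Step 2 — Component impedances:
  R: Z = R = 62.3 Ω
  C: Z = 1/(jωC) = -j/(ω·C) = 0 - j7559 Ω
Step 3 — Series combination: Z_total = R + C = 62.3 - j7559 Ω = 7559∠-89.5° Ω.
Step 4 — Power factor: PF = cos(φ) = Re(Z)/|Z| = 62.3/7559 = 0.008242.
Step 5 — Type: Im(Z) = -7559 ⇒ leading (phase φ = -89.5°).

PF = 0.008242 (leading, φ = -89.5°)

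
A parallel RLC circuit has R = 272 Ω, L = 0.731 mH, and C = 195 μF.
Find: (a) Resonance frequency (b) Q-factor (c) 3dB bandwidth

Step 1 — Resonance: ω₀ = 1/√(LC) = 1/√(0.000731·0.000195) = 2649 rad/s.
Step 2 — f₀ = ω₀/(2π) = 421.5 Hz.
Step 3 — Parallel Q: Q = R/(ω₀L) = 272/(2649·0.000731) = 140.5.
Step 4 — Bandwidth: Δω = ω₀/Q = 18.85 rad/s; BW = Δω/(2π) = 3.001 Hz.

(a) f₀ = 421.5 Hz  (b) Q = 140.5  (c) BW = 3.001 Hz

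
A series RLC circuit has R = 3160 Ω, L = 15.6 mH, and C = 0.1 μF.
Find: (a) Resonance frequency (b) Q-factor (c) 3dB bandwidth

Step 1 — Resonance: ω₀ = 1/√(LC) = 1/√(0.0156·1e-07) = 2.532e+04 rad/s.
Step 2 — f₀ = ω₀/(2π) = 4030 Hz.
Step 3 — Series Q: Q = ω₀L/R = 2.532e+04·0.0156/3160 = 0.125.
Step 4 — Bandwidth: Δω = ω₀/Q = 2.026e+05 rad/s; BW = Δω/(2π) = 3.224e+04 Hz.

(a) f₀ = 4030 Hz  (b) Q = 0.125  (c) BW = 3.224e+04 Hz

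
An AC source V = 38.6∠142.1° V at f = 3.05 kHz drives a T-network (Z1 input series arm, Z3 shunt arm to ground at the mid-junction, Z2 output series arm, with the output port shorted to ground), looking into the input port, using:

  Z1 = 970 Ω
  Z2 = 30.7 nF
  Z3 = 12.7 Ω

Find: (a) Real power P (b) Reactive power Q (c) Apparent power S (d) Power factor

Step 1 — Angular frequency: ω = 2π·f = 2π·3050 = 1.916e+04 rad/s.
Step 2 — Component impedances:
  Z1: Z = R = 970 Ω
  Z2: Z = 1/(jωC) = -j/(ω·C) = 0 - j1700 Ω
  Z3: Z = R = 12.7 Ω
Step 3 — With the output port shorted to ground, the output series arm Z2 runs from the junction to ground; the shunt arm Z3 also runs from the junction to ground. They appear in parallel: Z3 || Z2 = 12.7 - j0.09489 Ω.
Step 4 — Series with input arm Z1: Z_in = Z1 + (Z3 || Z2) = 982.7 - j0.09489 Ω = 982.7∠-0.0° Ω.
Step 5 — Source phasor: V = 38.6∠142.1° V = -30.46 + j23.71 V.
Step 6 — Current: I = V / Z = -0.031 + j0.02413 A = 0.03928∠142.1° A.
Step 7 — Complex power: S = V·I* = 1.516 - j0.0001464 VA.
Step 8 — Real power: P = Re(S) = 1.516 W.
Step 9 — Reactive power: Q = Im(S) = -0.0001464 VAR.
Step 10 — Apparent power: |S| = 1.516 VA.
Step 11 — Power factor: PF = P/|S| = 1 (leading).

(a) P = 1.516 W  (b) Q = -0.0001464 VAR  (c) S = 1.516 VA  (d) PF = 1 (leading)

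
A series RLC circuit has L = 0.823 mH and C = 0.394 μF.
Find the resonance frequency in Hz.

Step 1 — Resonance condition Im(Z)=0 gives ω₀ = 1/√(LC).
Step 2 — ω₀ = 1/√(0.000823·3.94e-07) = 5.553e+04 rad/s.
Step 3 — f₀ = ω₀/(2π) = 8838 Hz.

f₀ = 8838 Hz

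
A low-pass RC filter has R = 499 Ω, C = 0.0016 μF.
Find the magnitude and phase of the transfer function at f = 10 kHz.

Step 1 — Angular frequency: ω = 2π·1e+04 = 6.283e+04 rad/s.
Step 2 — Transfer function: H(jω) = 1/(1 + jωRC).
Step 3 — Denominator: 1 + jωRC = 1 + j·6.283e+04·499·1.6e-09 = 1 + j0.05016.
Step 4 — H = 0.9975 - j0.05004.
Step 5 — Magnitude: |H| = 0.9987 (-0.0 dB); phase: φ = -2.9°.

|H| = 0.9987 (-0.0 dB), φ = -2.9°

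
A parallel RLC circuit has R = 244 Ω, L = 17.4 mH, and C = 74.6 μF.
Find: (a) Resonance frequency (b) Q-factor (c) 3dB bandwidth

Step 1 — Resonance: ω₀ = 1/√(LC) = 1/√(0.0174·7.46e-05) = 877.7 rad/s.
Step 2 — f₀ = ω₀/(2π) = 139.7 Hz.
Step 3 — Parallel Q: Q = R/(ω₀L) = 244/(877.7·0.0174) = 15.98.
Step 4 — Bandwidth: Δω = ω₀/Q = 54.94 rad/s; BW = Δω/(2π) = 8.744 Hz.

(a) f₀ = 139.7 Hz  (b) Q = 15.98  (c) BW = 8.744 Hz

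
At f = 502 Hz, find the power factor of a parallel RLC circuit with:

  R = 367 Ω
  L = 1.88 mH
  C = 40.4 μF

Step 1 — Angular frequency: ω = 2π·f = 2π·502 = 3154 rad/s.
Step 2 — Component impedances:
  R: Z = R = 367 Ω
  L: Z = jωL = j·3154·0.00188 = 0 + j5.93 Ω
  C: Z = 1/(jωC) = -j/(ω·C) = 0 - j7.848 Ω
Step 3 — Parallel combination: 1/Z_total = 1/R + 1/L + 1/C; Z_total = 1.597 + j24.16 Ω = 24.21∠86.2° Ω.
Step 4 — Power factor: PF = cos(φ) = Re(Z)/|Z| = 1.59738/24.2124 = 0.06597.
Step 5 — Type: Im(Z) = 24.16 ⇒ lagging (phase φ = 86.2°).

PF = 0.06597 (lagging, φ = 86.2°)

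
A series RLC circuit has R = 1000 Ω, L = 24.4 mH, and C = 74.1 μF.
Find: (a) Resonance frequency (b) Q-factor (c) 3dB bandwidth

Step 1 — Resonance condition Im(Z)=0 gives ω₀ = 1/√(LC).
Step 2 — ω₀ = 1/√(0.0244·7.41e-05) = 743.7 rad/s.
Step 3 — f₀ = ω₀/(2π) = 118.4 Hz.
Step 4 — Series Q: Q = ω₀L/R = 743.7·0.0244/1000 = 0.01815.
Step 5 — 3dB bandwidth: Δω = ω₀/Q = 4.098e+04 rad/s; BW = Δω/(2π) = 6523 Hz.

(a) f₀ = 118.4 Hz  (b) Q = 0.01815  (c) BW = 6523 Hz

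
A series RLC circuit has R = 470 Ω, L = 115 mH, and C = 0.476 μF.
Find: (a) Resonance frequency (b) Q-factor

Step 1 — Resonance condition Im(Z)=0 gives ω₀ = 1/√(LC).
Step 2 — ω₀ = 1/√(0.115·4.76e-07) = 4274 rad/s.
Step 3 — f₀ = ω₀/(2π) = 680.2 Hz.
Step 4 — Series Q: Q = ω₀L/R = 4274·0.115/470 = 1.046.

(a) f₀ = 680.2 Hz  (b) Q = 1.046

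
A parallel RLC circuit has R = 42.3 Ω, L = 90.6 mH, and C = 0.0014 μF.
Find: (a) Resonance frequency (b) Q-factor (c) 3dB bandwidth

Step 1 — Resonance: ω₀ = 1/√(LC) = 1/√(0.0906·1.4e-09) = 8.879e+04 rad/s.
Step 2 — f₀ = ω₀/(2π) = 1.413e+04 Hz.
Step 3 — Parallel Q: Q = R/(ω₀L) = 42.3/(8.879e+04·0.0906) = 0.005258.
Step 4 — Bandwidth: Δω = ω₀/Q = 1.689e+07 rad/s; BW = Δω/(2π) = 2.688e+06 Hz.

(a) f₀ = 1.413e+04 Hz  (b) Q = 0.005258  (c) BW = 2.688e+06 Hz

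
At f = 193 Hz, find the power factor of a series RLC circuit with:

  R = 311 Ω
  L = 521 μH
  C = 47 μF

Step 1 — Angular frequency: ω = 2π·f = 2π·193 = 1213 rad/s.
Step 2 — Component impedances:
  R: Z = R = 311 Ω
  L: Z = jωL = j·1213·0.000521 = 0 + j0.6318 Ω
  C: Z = 1/(jωC) = -j/(ω·C) = 0 - j17.55 Ω
Step 3 — Series combination: Z_total = R + L + C = 311 - j16.91 Ω = 311.5∠-3.1° Ω.
Step 4 — Power factor: PF = cos(φ) = Re(Z)/|Z| = 311/311.46 = 0.9985.
Step 5 — Type: Im(Z) = -16.91 ⇒ leading (phase φ = -3.1°).

PF = 0.9985 (leading, φ = -3.1°)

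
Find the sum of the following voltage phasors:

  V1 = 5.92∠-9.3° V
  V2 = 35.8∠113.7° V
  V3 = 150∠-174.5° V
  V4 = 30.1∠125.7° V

Step 1 — Convert each phasor to rectangular form:
  V1 = 5.92·(cos(-9.3°) + j·sin(-9.3°)) = 5.842 - j0.9567 V
  V2 = 35.8·(cos(113.7°) + j·sin(113.7°)) = -14.39 + j32.78 V
  V3 = 150·(cos(-174.5°) + j·sin(-174.5°)) = -149.3 - j14.38 V
  V4 = 30.1·(cos(125.7°) + j·sin(125.7°)) = -17.56 + j24.44 V
Step 2 — Sum components: V_total = -175.4 + j41.89 V.
Step 3 — Convert to polar: |V_total| = 180.4 V, ∠V_total = 166.6°.

V_total = 180.4∠166.6° V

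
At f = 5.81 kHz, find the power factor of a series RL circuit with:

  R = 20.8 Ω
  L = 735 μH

Step 1 — Angular frequency: ω = 2π·f = 2π·5810 = 3.651e+04 rad/s.
Step 2 — Component impedances:
  R: Z = R = 20.8 Ω
  L: Z = jωL = j·3.651e+04·0.000735 = 0 + j26.83 Ω
Step 3 — Series combination: Z_total = R + L = 20.8 + j26.83 Ω = 33.95∠52.2° Ω.
Step 4 — Power factor: PF = cos(φ) = Re(Z)/|Z| = 20.8/33.95 = 0.6127.
Step 5 — Type: Im(Z) = 26.83 ⇒ lagging (phase φ = 52.2°).

PF = 0.6127 (lagging, φ = 52.2°)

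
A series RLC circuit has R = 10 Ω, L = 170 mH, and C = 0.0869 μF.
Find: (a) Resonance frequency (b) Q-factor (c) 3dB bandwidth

Step 1 — Resonance condition Im(Z)=0 gives ω₀ = 1/√(LC).
Step 2 — ω₀ = 1/√(0.17·8.69e-08) = 8227 rad/s.
Step 3 — f₀ = ω₀/(2π) = 1309 Hz.
Step 4 — Series Q: Q = ω₀L/R = 8227·0.17/10 = 139.9.
Step 5 — 3dB bandwidth: Δω = ω₀/Q = 58.82 rad/s; BW = Δω/(2π) = 9.362 Hz.

(a) f₀ = 1309 Hz  (b) Q = 139.9  (c) BW = 9.362 Hz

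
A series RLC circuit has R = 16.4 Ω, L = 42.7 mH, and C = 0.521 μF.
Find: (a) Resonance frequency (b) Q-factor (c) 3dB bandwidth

Step 1 — Resonance condition Im(Z)=0 gives ω₀ = 1/√(LC).
Step 2 — ω₀ = 1/√(0.0427·5.21e-07) = 6705 rad/s.
Step 3 — f₀ = ω₀/(2π) = 1067 Hz.
Step 4 — Series Q: Q = ω₀L/R = 6705·0.0427/16.4 = 17.46.
Step 5 — 3dB bandwidth: Δω = ω₀/Q = 384.1 rad/s; BW = Δω/(2π) = 61.13 Hz.

(a) f₀ = 1067 Hz  (b) Q = 17.46  (c) BW = 61.13 Hz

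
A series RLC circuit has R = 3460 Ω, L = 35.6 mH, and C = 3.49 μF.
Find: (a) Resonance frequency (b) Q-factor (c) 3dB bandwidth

Step 1 — Resonance condition Im(Z)=0 gives ω₀ = 1/√(LC).
Step 2 — ω₀ = 1/√(0.0356·3.49e-06) = 2837 rad/s.
Step 3 — f₀ = ω₀/(2π) = 451.5 Hz.
Step 4 — Series Q: Q = ω₀L/R = 2837·0.0356/3460 = 0.02919.
Step 5 — 3dB bandwidth: Δω = ω₀/Q = 9.719e+04 rad/s; BW = Δω/(2π) = 1.547e+04 Hz.

(a) f₀ = 451.5 Hz  (b) Q = 0.02919  (c) BW = 1.547e+04 Hz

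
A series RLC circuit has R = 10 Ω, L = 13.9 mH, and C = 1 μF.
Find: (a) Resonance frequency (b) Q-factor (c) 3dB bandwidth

Step 1 — Resonance: ω₀ = 1/√(LC) = 1/√(0.0139·1e-06) = 8482 rad/s.
Step 2 — f₀ = ω₀/(2π) = 1350 Hz.
Step 3 — Series Q: Q = ω₀L/R = 8482·0.0139/10 = 11.79.
Step 4 — Bandwidth: Δω = ω₀/Q = 719.4 rad/s; BW = Δω/(2π) = 114.5 Hz.

(a) f₀ = 1350 Hz  (b) Q = 11.79  (c) BW = 114.5 Hz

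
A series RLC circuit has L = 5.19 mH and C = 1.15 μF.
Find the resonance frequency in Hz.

Step 1 — Resonance condition Im(Z)=0 gives ω₀ = 1/√(LC).
Step 2 — ω₀ = 1/√(0.00519·1.15e-06) = 1.294e+04 rad/s.
Step 3 — f₀ = ω₀/(2π) = 2060 Hz.

f₀ = 2060 Hz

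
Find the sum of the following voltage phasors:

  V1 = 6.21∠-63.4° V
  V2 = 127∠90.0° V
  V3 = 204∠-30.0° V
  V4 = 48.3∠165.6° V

Step 1 — Convert each phasor to rectangular form:
  V1 = 6.21·(cos(-63.4°) + j·sin(-63.4°)) = 2.781 - j5.553 V
  V2 = 127·(cos(90.0°) + j·sin(90.0°)) = 0 + j127 V
  V3 = 204·(cos(-30.0°) + j·sin(-30.0°)) = 176.7 - j102 V
  V4 = 48.3·(cos(165.6°) + j·sin(165.6°)) = -46.78 + j12.01 V
Step 2 — Sum components: V_total = 132.7 + j31.46 V.
Step 3 — Convert to polar: |V_total| = 136.3 V, ∠V_total = 13.3°.

V_total = 136.3∠13.3° V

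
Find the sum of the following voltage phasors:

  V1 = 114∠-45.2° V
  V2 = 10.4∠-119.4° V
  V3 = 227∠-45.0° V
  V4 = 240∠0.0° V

Step 1 — Convert each phasor to rectangular form:
  V1 = 114·(cos(-45.2°) + j·sin(-45.2°)) = 80.33 - j80.89 V
  V2 = 10.4·(cos(-119.4°) + j·sin(-119.4°)) = -5.105 - j9.061 V
  V3 = 227·(cos(-45.0°) + j·sin(-45.0°)) = 160.5 - j160.5 V
  V4 = 240·(cos(0.0°) + j·sin(0.0°)) = 240 V
Step 2 — Sum components: V_total = 475.7 - j250.5 V.
Step 3 — Convert to polar: |V_total| = 537.6 V, ∠V_total = -27.8°.

V_total = 537.6∠-27.8° V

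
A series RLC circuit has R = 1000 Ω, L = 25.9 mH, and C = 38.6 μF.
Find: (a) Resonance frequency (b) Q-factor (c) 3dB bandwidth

Step 1 — Resonance condition Im(Z)=0 gives ω₀ = 1/√(LC).
Step 2 — ω₀ = 1/√(0.0259·3.86e-05) = 1000 rad/s.
Step 3 — f₀ = ω₀/(2π) = 159.2 Hz.
Step 4 — Series Q: Q = ω₀L/R = 1000·0.0259/1000 = 0.0259.
Step 5 — 3dB bandwidth: Δω = ω₀/Q = 3.861e+04 rad/s; BW = Δω/(2π) = 6145 Hz.

(a) f₀ = 159.2 Hz  (b) Q = 0.0259  (c) BW = 6145 Hz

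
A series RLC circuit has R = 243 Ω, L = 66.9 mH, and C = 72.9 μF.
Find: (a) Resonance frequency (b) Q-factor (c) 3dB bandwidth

Step 1 — Resonance: ω₀ = 1/√(LC) = 1/√(0.0669·7.29e-05) = 452.8 rad/s.
Step 2 — f₀ = ω₀/(2π) = 72.07 Hz.
Step 3 — Series Q: Q = ω₀L/R = 452.8·0.0669/243 = 0.1247.
Step 4 — Bandwidth: Δω = ω₀/Q = 3632 rad/s; BW = Δω/(2π) = 578.1 Hz.

(a) f₀ = 72.07 Hz  (b) Q = 0.1247  (c) BW = 578.1 Hz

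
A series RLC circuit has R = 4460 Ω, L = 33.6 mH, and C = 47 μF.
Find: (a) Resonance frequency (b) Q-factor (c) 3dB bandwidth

Step 1 — Resonance condition Im(Z)=0 gives ω₀ = 1/√(LC).
Step 2 — ω₀ = 1/√(0.0336·4.7e-05) = 795.8 rad/s.
Step 3 — f₀ = ω₀/(2π) = 126.6 Hz.
Step 4 — Series Q: Q = ω₀L/R = 795.8·0.0336/4460 = 0.005995.
Step 5 — 3dB bandwidth: Δω = ω₀/Q = 1.327e+05 rad/s; BW = Δω/(2π) = 2.113e+04 Hz.

(a) f₀ = 126.6 Hz  (b) Q = 0.005995  (c) BW = 2.113e+04 Hz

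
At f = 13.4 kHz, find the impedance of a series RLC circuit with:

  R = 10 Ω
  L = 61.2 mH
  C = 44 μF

Step 1 — Angular frequency: ω = 2π·f = 2π·1.34e+04 = 8.419e+04 rad/s.
Step 2 — Component impedances:
  R: Z = R = 10 Ω
  L: Z = jωL = j·8.419e+04·0.0612 = 0 + j5153 Ω
  C: Z = 1/(jωC) = -j/(ω·C) = 0 - j0.2699 Ω
Step 3 — Series combination: Z_total = R + L + C = 10 + j5152 Ω = 5152∠89.9° Ω.

Z = 10 + j5152 Ω = 5152∠89.9° Ω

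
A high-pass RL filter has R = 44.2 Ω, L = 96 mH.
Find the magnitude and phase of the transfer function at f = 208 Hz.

Step 1 — Angular frequency: ω = 2π·208 = 1307 rad/s.
Step 2 — Transfer function: H(jω) = jωL/(R + jωL).
Step 3 — Numerator jωL = j·125.5; denominator R + jωL = 44.2 + j125.5.
Step 4 — H = 0.8896 + j0.3134.
Step 5 — Magnitude: |H| = 0.9432 (-0.5 dB); phase: φ = 19.4°.

|H| = 0.9432 (-0.5 dB), φ = 19.4°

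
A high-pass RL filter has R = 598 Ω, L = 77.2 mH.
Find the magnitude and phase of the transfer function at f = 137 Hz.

Step 1 — Angular frequency: ω = 2π·137 = 860.8 rad/s.
Step 2 — Transfer function: H(jω) = jωL/(R + jωL).
Step 3 — Numerator jωL = j·66.45; denominator R + jωL = 598 + j66.45.
Step 4 — H = 0.0122 + j0.1098.
Step 5 — Magnitude: |H| = 0.1104 (-19.1 dB); phase: φ = 83.7°.

|H| = 0.1104 (-19.1 dB), φ = 83.7°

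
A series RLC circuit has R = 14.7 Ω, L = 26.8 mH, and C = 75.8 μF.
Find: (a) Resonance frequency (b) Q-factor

Step 1 — Resonance condition Im(Z)=0 gives ω₀ = 1/√(LC).
Step 2 — ω₀ = 1/√(0.0268·7.58e-05) = 701.6 rad/s.
Step 3 — f₀ = ω₀/(2π) = 111.7 Hz.
Step 4 — Series Q: Q = ω₀L/R = 701.6·0.0268/14.7 = 1.279.

(a) f₀ = 111.7 Hz  (b) Q = 1.279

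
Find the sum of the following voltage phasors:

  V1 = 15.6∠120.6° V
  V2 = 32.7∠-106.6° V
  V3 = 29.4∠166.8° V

Step 1 — Convert each phasor to rectangular form:
  V1 = 15.6·(cos(120.6°) + j·sin(120.6°)) = -7.941 + j13.43 V
  V2 = 32.7·(cos(-106.6°) + j·sin(-106.6°)) = -9.342 - j31.34 V
  V3 = 29.4·(cos(166.8°) + j·sin(166.8°)) = -28.62 + j6.714 V
Step 2 — Sum components: V_total = -45.91 - j11.2 V.
Step 3 — Convert to polar: |V_total| = 47.25 V, ∠V_total = -166.3°.

V_total = 47.25∠-166.3° V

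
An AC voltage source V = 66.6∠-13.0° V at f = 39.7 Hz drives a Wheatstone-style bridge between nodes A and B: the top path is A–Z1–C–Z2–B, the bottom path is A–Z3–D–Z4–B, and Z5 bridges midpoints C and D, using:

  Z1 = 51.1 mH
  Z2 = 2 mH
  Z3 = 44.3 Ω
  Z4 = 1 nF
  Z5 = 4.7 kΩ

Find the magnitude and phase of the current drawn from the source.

Step 1 — Angular frequency: ω = 2π·f = 2π·39.7 = 249.4 rad/s.
Step 2 — Component impedances:
  Z1: Z = jωL = j·249.4·0.0511 = 0 + j12.75 Ω
  Z2: Z = jωL = j·249.4·0.002 = 0 + j0.4989 Ω
  Z3: Z = R = 44.3 Ω
  Z4: Z = 1/(jωC) = -j/(ω·C) = 0 - j4.009e+06 Ω
  Z5: Z = R = 4700 Ω
Step 3 — Bridge requires nodal analysis (the Z5 bridge couples midpoints C and D, so the two paths cannot be reduced to a simple series/parallel combination). Setting node B to ground and injecting 1 A at node A, the 3-node admittance system at A, C, D solves to V_A = Z_AB = 0.03425 + j13.25 Ω = 13.25∠89.9° Ω.
Step 4 — Source phasor: V = 66.6∠-13.0° V = 64.89 - j14.98 V.
Step 5 — Ohm's law: I = V / Z_total = (64.89 - j14.98) / (0.03425 + j13.25) = -1.118 - j4.902 A.
Step 6 — Convert to polar: |I| = 5.028 A, ∠I = -102.9°.

I = 5.028∠-102.9° A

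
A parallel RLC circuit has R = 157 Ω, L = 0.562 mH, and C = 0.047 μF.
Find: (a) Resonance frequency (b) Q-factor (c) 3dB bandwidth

Step 1 — Resonance: ω₀ = 1/√(LC) = 1/√(0.000562·4.7e-08) = 1.946e+05 rad/s.
Step 2 — f₀ = ω₀/(2π) = 3.097e+04 Hz.
Step 3 — Parallel Q: Q = R/(ω₀L) = 157/(1.946e+05·0.000562) = 1.436.
Step 4 — Bandwidth: Δω = ω₀/Q = 1.355e+05 rad/s; BW = Δω/(2π) = 2.157e+04 Hz.

(a) f₀ = 3.097e+04 Hz  (b) Q = 1.436  (c) BW = 2.157e+04 Hz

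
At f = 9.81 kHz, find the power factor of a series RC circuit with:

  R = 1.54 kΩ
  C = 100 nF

Step 1 — Angular frequency: ω = 2π·f = 2π·9810 = 6.164e+04 rad/s.
Step 2 — Component impedances:
  R: Z = R = 1540 Ω
  C: Z = 1/(jωC) = -j/(ω·C) = 0 - j162.2 Ω
Step 3 — Series combination: Z_total = R + C = 1540 - j162.2 Ω = 1549∠-6.0° Ω.
Step 4 — Power factor: PF = cos(φ) = Re(Z)/|Z| = 1540/1548.5 = 0.9945.
Step 5 — Type: Im(Z) = -162.2 ⇒ leading (phase φ = -6.0°).

PF = 0.9945 (leading, φ = -6.0°)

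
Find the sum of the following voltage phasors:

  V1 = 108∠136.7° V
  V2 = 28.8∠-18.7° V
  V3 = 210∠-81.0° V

Step 1 — Convert each phasor to rectangular form:
  V1 = 108·(cos(136.7°) + j·sin(136.7°)) = -78.6 + j74.07 V
  V2 = 28.8·(cos(-18.7°) + j·sin(-18.7°)) = 27.28 - j9.234 V
  V3 = 210·(cos(-81.0°) + j·sin(-81.0°)) = 32.85 - j207.4 V
Step 2 — Sum components: V_total = -18.47 - j142.6 V.
Step 3 — Convert to polar: |V_total| = 143.8 V, ∠V_total = -97.4°.

V_total = 143.8∠-97.4° V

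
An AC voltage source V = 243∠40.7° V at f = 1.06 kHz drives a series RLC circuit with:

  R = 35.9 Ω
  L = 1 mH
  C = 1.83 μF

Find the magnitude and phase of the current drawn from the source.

Step 1 — Angular frequency: ω = 2π·f = 2π·1060 = 6660 rad/s.
Step 2 — Component impedances:
  R: Z = R = 35.9 Ω
  L: Z = jωL = j·6660·0.001 = 0 + j6.66 Ω
  C: Z = 1/(jωC) = -j/(ω·C) = 0 - j82.05 Ω
Step 3 — Series combination: Z_total = R + L + C = 35.9 - j75.39 Ω = 83.5∠-64.5° Ω.
Step 4 — Source phasor: V = 243∠40.7° V = 184.2 + j158.5 V.
Step 5 — Ohm's law: I = V / Z_total = (184.2 + j158.5) / (35.9 - j75.39) = -0.7648 + j2.808 A.
Step 6 — Convert to polar: |I| = 2.91 A, ∠I = 105.2°.

I = 2.91∠105.2° A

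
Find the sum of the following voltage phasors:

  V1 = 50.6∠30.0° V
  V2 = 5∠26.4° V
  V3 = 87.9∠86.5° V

Step 1 — Convert each phasor to rectangular form:
  V1 = 50.6·(cos(30.0°) + j·sin(30.0°)) = 43.82 + j25.3 V
  V2 = 5·(cos(26.4°) + j·sin(26.4°)) = 4.479 + j2.223 V
  V3 = 87.9·(cos(86.5°) + j·sin(86.5°)) = 5.366 + j87.74 V
Step 2 — Sum components: V_total = 53.67 + j115.3 V.
Step 3 — Convert to polar: |V_total| = 127.1 V, ∠V_total = 65.0°.

V_total = 127.1∠65.0° V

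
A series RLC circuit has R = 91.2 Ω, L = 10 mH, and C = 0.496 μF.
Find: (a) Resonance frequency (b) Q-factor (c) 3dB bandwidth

Step 1 — Resonance condition Im(Z)=0 gives ω₀ = 1/√(LC).
Step 2 — ω₀ = 1/√(0.01·4.96e-07) = 1.42e+04 rad/s.
Step 3 — f₀ = ω₀/(2π) = 2260 Hz.
Step 4 — Series Q: Q = ω₀L/R = 1.42e+04·0.01/91.2 = 1.557.
Step 5 — 3dB bandwidth: Δω = ω₀/Q = 9120 rad/s; BW = Δω/(2π) = 1451 Hz.

(a) f₀ = 2260 Hz  (b) Q = 1.557  (c) BW = 1451 Hz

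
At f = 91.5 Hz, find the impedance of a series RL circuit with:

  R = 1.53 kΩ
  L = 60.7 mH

Step 1 — Angular frequency: ω = 2π·f = 2π·91.5 = 574.9 rad/s.
Step 2 — Component impedances:
  R: Z = R = 1530 Ω
  L: Z = jωL = j·574.9·0.0607 = 0 + j34.9 Ω
Step 3 — Series combination: Z_total = R + L = 1530 + j34.9 Ω = 1530∠1.3° Ω.

Z = 1530 + j34.9 Ω = 1530∠1.3° Ω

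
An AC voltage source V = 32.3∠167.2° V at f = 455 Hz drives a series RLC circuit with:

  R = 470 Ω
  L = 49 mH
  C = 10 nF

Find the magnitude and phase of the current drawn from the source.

Step 1 — Angular frequency: ω = 2π·f = 2π·455 = 2859 rad/s.
Step 2 — Component impedances:
  R: Z = R = 470 Ω
  L: Z = jωL = j·2859·0.049 = 0 + j140.1 Ω
  C: Z = 1/(jωC) = -j/(ω·C) = 0 - j3.498e+04 Ω
Step 3 — Series combination: Z_total = R + L + C = 470 - j3.484e+04 Ω = 3.484e+04∠-89.2° Ω.
Step 4 — Source phasor: V = 32.3∠167.2° V = -31.5 + j7.156 V.
Step 5 — Ohm's law: I = V / Z_total = (-31.5 + j7.156) / (470 - j3.484e+04) = -0.0002176 - j0.0009011 A.
Step 6 — Convert to polar: |I| = 0.000927 A, ∠I = -103.6°.

I = 0.000927∠-103.6° A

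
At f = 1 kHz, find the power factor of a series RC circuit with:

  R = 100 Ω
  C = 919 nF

Step 1 — Angular frequency: ω = 2π·f = 2π·1000 = 6283 rad/s.
Step 2 — Component impedances:
  R: Z = R = 100 Ω
  C: Z = 1/(jωC) = -j/(ω·C) = 0 - j173.2 Ω
Step 3 — Series combination: Z_total = R + C = 100 - j173.2 Ω = 200∠-60.0° Ω.
Step 4 — Power factor: PF = cos(φ) = Re(Z)/|Z| = 100/200 = 0.5.
Step 5 — Type: Im(Z) = -173.2 ⇒ leading (phase φ = -60.0°).

PF = 0.5 (leading, φ = -60.0°)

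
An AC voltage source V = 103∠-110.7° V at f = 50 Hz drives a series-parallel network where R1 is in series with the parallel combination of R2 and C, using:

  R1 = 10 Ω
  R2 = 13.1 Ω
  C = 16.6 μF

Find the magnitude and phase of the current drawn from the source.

Step 1 — Angular frequency: ω = 2π·f = 2π·50 = 314.2 rad/s.
Step 2 — Component impedances:
  R1: Z = R = 10 Ω
  R2: Z = R = 13.1 Ω
  C: Z = 1/(jωC) = -j/(ω·C) = 0 - j191.8 Ω
Step 3 — Parallel branch: R2 || C = 1/(1/R2 + 1/C) = 13.04 - j0.8908 Ω.
Step 4 — Series with R1: Z_total = R1 + (R2 || C) = 23.04 - j0.8908 Ω = 23.06∠-2.2° Ω.
Step 5 — Source phasor: V = 103∠-110.7° V = -36.41 - j96.35 V.
Step 6 — Ohm's law: I = V / Z_total = (-36.41 - j96.35) / (23.04 - j0.8908) = -1.416 - j4.237 A.
Step 7 — Convert to polar: |I| = 4.467 A, ∠I = -108.5°.

I = 4.467∠-108.5° A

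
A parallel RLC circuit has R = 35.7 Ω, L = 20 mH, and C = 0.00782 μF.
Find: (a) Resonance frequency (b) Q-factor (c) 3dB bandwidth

Step 1 — Resonance: ω₀ = 1/√(LC) = 1/√(0.02·7.82e-09) = 7.996e+04 rad/s.
Step 2 — f₀ = ω₀/(2π) = 1.273e+04 Hz.
Step 3 — Parallel Q: Q = R/(ω₀L) = 35.7/(7.996e+04·0.02) = 0.02232.
Step 4 — Bandwidth: Δω = ω₀/Q = 3.582e+06 rad/s; BW = Δω/(2π) = 5.701e+05 Hz.

(a) f₀ = 1.273e+04 Hz  (b) Q = 0.02232  (c) BW = 5.701e+05 Hz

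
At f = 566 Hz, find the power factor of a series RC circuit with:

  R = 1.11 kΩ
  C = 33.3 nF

Step 1 — Angular frequency: ω = 2π·f = 2π·566 = 3556 rad/s.
Step 2 — Component impedances:
  R: Z = R = 1110 Ω
  C: Z = 1/(jωC) = -j/(ω·C) = 0 - j8444 Ω
Step 3 — Series combination: Z_total = R + C = 1110 - j8444 Ω = 8517∠-82.5° Ω.
Step 4 — Power factor: PF = cos(φ) = Re(Z)/|Z| = 1110/8517 = 0.1303.
Step 5 — Type: Im(Z) = -8444 ⇒ leading (phase φ = -82.5°).

PF = 0.1303 (leading, φ = -82.5°)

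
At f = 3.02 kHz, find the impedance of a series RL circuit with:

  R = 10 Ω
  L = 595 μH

Step 1 — Angular frequency: ω = 2π·f = 2π·3020 = 1.898e+04 rad/s.
Step 2 — Component impedances:
  R: Z = R = 10 Ω
  L: Z = jωL = j·1.898e+04·0.000595 = 0 + j11.29 Ω
Step 3 — Series combination: Z_total = R + L = 10 + j11.29 Ω = 15.08∠48.5° Ω.

Z = 10 + j11.29 Ω = 15.08∠48.5° Ω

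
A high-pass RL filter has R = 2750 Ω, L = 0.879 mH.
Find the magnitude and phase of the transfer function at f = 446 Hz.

Step 1 — Angular frequency: ω = 2π·446 = 2802 rad/s.
Step 2 — Transfer function: H(jω) = jωL/(R + jωL).
Step 3 — Numerator jωL = j·2.463; denominator R + jωL = 2750 + j2.463.
Step 4 — H = 8.023e-07 + j0.0008957.
Step 5 — Magnitude: |H| = 0.0008957 (-61.0 dB); phase: φ = 89.9°.

|H| = 0.0008957 (-61.0 dB), φ = 89.9°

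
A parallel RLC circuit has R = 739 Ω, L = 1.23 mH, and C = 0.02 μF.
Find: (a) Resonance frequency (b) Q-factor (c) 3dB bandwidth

Step 1 — Resonance: ω₀ = 1/√(LC) = 1/√(0.00123·2e-08) = 2.016e+05 rad/s.
Step 2 — f₀ = ω₀/(2π) = 3.209e+04 Hz.
Step 3 — Parallel Q: Q = R/(ω₀L) = 739/(2.016e+05·0.00123) = 2.98.
Step 4 — Bandwidth: Δω = ω₀/Q = 6.766e+04 rad/s; BW = Δω/(2π) = 1.077e+04 Hz.

(a) f₀ = 3.209e+04 Hz  (b) Q = 2.98  (c) BW = 1.077e+04 Hz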